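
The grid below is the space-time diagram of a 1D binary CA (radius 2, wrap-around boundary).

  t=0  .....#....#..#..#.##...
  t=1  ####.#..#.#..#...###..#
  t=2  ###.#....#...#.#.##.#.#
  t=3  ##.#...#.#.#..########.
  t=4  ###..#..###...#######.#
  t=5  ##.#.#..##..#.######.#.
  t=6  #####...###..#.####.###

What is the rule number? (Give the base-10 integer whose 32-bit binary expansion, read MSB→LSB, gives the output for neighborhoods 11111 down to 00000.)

3462593747

  ##### -> #   bit 31 = 1  t=1,i=1
  ####. -> #   bit 30 = 1  t=1,i=2
  ###.# -> .   bit 29 = 0  t=1,i=3
  ###.. -> .   bit 28 = 0  t=1,i=19
  ##.## -> #   bit 27 = 1  t=3,i=22
  ##.#. -> #   bit 26 = 1  t=1,i=4
  ##..# -> #   bit 25 = 1  t=1,i=20
  ##... -> .   bit 24 = 0  t=0,i=20
  #.### -> .   bit 23 = 0  t=2,i=22
  #.##. -> #   bit 22 = 1  t=0,i=18
  #.#.# -> #   bit 21 = 1  t=2,i=15
  #.#.. -> .   bit 20 = 0  t=1,i=5
  #..## -> .   bit 19 = 0  t=1,i=21
  #..#. -> .   bit 18 = 0  t=0,i=12
  #...# -> #   bit 17 = 1  t=1,i=15
  #.... -> .   bit 16 = 0  t=0,i=7
  .#### -> #   bit 15 = 1  t=1,i=0
  .###. -> #   bit 14 = 1  t=1,i=18
  .##.# -> #   bit 13 = 1  t=2,i=18
  .##.. -> #   bit 12 = 1  t=0,i=19
  .#.## -> #   bit 11 = 1  t=0,i=17
  .#.#. -> #   bit 10 = 1  t=1,i=9
  .#..# -> .   bit 9 = 0  t=0,i=11
  .#... -> .   bit 8 = 0  t=0,i=6
  ..### -> #   bit 7 = 1  t=1,i=17
  ..##. -> #   bit 6 = 1  t=5,i=8
  ..#.# -> .   bit 5 = 0  t=0,i=16
  ..#.. -> #   bit 4 = 1  t=0,i=5
  ...## -> .   bit 3 = 0  t=1,i=16
  ...#. -> .   bit 2 = 0  t=0,i=4
  ....# -> #   bit 1 = 1  t=0,i=3
  ..... -> #   bit 0 = 1  t=0,i=0
  bits 11001110011000101111110011010011 = 3462593747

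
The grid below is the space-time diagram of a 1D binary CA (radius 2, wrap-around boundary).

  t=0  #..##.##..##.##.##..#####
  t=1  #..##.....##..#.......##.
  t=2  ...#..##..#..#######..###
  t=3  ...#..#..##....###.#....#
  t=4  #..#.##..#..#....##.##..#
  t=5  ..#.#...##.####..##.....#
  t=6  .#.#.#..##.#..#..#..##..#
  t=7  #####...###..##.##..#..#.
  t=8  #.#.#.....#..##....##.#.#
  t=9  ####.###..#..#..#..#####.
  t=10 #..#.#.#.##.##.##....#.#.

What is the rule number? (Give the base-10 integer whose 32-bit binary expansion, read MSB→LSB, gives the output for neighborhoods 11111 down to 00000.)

  nb #####: next=#  (t=0,i=22, bit31=1)
  nb ####.: next=.  (t=0,i=24, bit30=0)
  nb ###.#: next=#  (t=3,i=17, bit29=1)
  nb ###..: next=#  (t=0,i=0, bit28=1)
  nb ##.##: next=.  (t=0,i=5, bit27=0)
  nb ##.#.: next=#  (t=1,i=24, bit26=1)
  nb ##..#: next=.  (t=0,i=1, bit25=0)
  nb ##...: next=.  (t=1,i=5, bit24=0)
  nb #.###: next=#  (t=5,i=11, bit23=1)
  nb #.##.: next=.  (t=0,i=6, bit22=0)
  nb #.#.#: next=#  (t=6,i=1, bit21=1)
  nb #.#..: next=.  (t=1,i=0, bit20=0)
  nb #..##: next=.  (t=0,i=2, bit19=0)
  nb #..#.: next=#  (t=1,i=13, bit18=1)
  nb #...#: next=.  (t=2,i=1, bit17=0)
  nb #....: next=#  (t=1,i=6, bit16=1)
  nb .####: next=.  (t=0,i=21, bit15=0)
  nb .###.: next=.  (t=2,i=23, bit14=0)
  nb .##.#: next=#  (t=0,i=4, bit13=1)
  nb .##..: next=.  (t=0,i=7, bit12=0)
  nb .#.##: next=#  (t=4,i=4, bit11=1)
  nb .#.#.: next=#  (t=5,i=3, bit10=1)
  nb .#..#: next=.  (t=1,i=1, bit9=0)
  nb .#...: next=#  (t=1,i=15, bit8=1)
  nb ..###: next=.  (t=0,i=20, bit7=0)
  nb ..##.: next=#  (t=0,i=3, bit6=1)
  nb ..#.#: next=.  (t=4,i=3, bit5=0)
  nb ..#..: next=#  (t=1,i=14, bit4=1)
  nb ...##: next=.  (t=1,i=9, bit3=0)
  nb ...#.: next=.  (t=2,i=2, bit2=0)
  nb ....#: next=.  (t=1,i=8, bit1=0)
  nb .....: next=#  (t=1,i=7, bit0=1)
  bits 10110100101001010010110101010001 = 3030723921

3030723921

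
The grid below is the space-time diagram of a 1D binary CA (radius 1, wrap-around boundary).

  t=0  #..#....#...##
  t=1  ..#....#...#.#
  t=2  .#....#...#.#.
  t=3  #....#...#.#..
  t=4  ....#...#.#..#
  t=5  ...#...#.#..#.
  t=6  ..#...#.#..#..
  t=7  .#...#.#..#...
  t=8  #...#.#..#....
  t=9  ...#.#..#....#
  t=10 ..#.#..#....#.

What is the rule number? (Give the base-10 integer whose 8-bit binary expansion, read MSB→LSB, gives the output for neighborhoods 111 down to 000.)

162

  nb ###: next=#  (t=0,i=13, bit7=1)
  nb ##.: next=.  (t=0,i=0, bit6=0)
  nb #.#: next=#  (t=1,i=12, bit5=1)
  nb #..: next=.  (t=0,i=1, bit4=0)
  nb .##: next=.  (t=0,i=12, bit3=0)
  nb .#.: next=.  (t=0,i=3, bit2=0)
  nb ..#: next=#  (t=0,i=2, bit1=1)
  nb ...: next=.  (t=0,i=5, bit0=0)
  bits 10100010 = 162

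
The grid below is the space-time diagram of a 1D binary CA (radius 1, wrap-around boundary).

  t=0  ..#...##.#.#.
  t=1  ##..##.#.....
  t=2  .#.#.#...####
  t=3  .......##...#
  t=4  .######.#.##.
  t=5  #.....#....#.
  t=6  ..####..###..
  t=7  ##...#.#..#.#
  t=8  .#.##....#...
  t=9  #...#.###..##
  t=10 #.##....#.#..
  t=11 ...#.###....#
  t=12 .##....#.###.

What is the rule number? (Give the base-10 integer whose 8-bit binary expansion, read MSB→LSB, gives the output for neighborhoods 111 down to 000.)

67

  ###|.  b7=0 t=2,i=10
  ##.|#  b6=1 t=0,i=7
  #.#|.  b5=0 t=0,i=8
  #..|.  b4=0 t=0,i=3
  .##|.  b3=0 t=0,i=6
  .#.|.  b2=0 t=0,i=2
  ..#|#  b1=1 t=0,i=1
  ...|#  b0=1 t=0,i=0
  bits 01000011 = 67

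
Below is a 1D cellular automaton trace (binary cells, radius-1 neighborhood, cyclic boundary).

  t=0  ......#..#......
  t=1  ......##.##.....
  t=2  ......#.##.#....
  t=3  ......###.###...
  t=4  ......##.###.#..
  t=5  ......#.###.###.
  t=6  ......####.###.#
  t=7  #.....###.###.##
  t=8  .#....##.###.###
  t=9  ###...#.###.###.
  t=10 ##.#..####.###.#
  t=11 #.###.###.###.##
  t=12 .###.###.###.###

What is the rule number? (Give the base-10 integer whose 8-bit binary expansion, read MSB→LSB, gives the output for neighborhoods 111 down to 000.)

  nb ###: next=#  (t=3,i=7, bit7=1)
  nb ##.: next=.  (t=1,i=7, bit6=0)
  nb #.#: next=#  (t=1,i=8, bit5=1)
  nb #..: next=#  (t=0,i=7, bit4=1)
  nb .##: next=#  (t=1,i=6, bit3=1)
  nb .#.: next=#  (t=0,i=6, bit2=1)
  nb ..#: next=.  (t=0,i=5, bit1=0)
  nb ...: next=.  (t=0,i=0, bit0=0)
  bits 10111100 = 188

188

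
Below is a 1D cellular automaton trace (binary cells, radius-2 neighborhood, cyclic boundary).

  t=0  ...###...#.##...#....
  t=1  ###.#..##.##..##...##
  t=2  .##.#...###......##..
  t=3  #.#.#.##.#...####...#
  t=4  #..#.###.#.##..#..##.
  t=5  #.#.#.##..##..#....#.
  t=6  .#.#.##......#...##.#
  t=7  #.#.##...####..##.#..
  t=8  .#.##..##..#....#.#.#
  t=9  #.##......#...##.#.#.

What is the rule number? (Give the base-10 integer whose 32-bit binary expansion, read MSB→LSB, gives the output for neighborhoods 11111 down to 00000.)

  [31] ##### => .  t=1,i=0
  [30] ####. => #  t=1,i=1
  [29] ###.# => #  t=1,i=2
  [28] ###.. => .  t=0,i=5
  [27] ##.## => #  t=1,i=9
  [26] ##.#. => .  t=1,i=3
  [25] ##..# => .  t=1,i=12
  [24] ##... => .  t=0,i=6
  [23] #.### => .  t=4,i=5
  [22] #.##. => #  t=0,i=11
  [21] #.#.# => .  t=3,i=2
  [20] #.#.. => #  t=1,i=4
  [19] #..## => .  t=1,i=6
  [18] #..#. => #  t=4,i=2
  [17] #...# => #  t=0,i=7
  [16] #.... => .  t=0,i=18
  [15] .#### => .  t=1,i=20
  [14] .###. => #  t=0,i=4
  [13] .##.# => #  t=1,i=8
  [12] .##.. => .  t=0,i=12
  [11] .#.## => #  t=0,i=10
  [10] .#.#. => #  t=3,i=3
  [9] .#..# => .  t=1,i=5
  [8] .#... => .  t=0,i=17
  [7] ..### => .  t=0,i=3
  [6] ..##. => .  t=1,i=7
  [5] ..#.# => .  t=0,i=9
  [4] ..#.. => .  t=0,i=16
  [3] ...## => #  t=0,i=2
  [2] ...#. => #  t=0,i=8
  [1] ....# => #  t=0,i=1
  [0] ..... => #  t=0,i=0
  bits 01101000010101100110110000001111 = 1750494223

1750494223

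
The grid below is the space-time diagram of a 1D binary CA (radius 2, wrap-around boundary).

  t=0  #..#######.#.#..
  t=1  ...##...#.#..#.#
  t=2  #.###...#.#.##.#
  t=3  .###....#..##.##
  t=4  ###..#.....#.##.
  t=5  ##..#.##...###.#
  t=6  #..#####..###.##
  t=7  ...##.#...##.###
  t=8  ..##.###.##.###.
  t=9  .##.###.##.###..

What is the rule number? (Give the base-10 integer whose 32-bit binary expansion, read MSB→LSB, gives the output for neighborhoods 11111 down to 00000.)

1289083368

  [31] ##### => .  t=0,i=5
  [30] ####. => #  t=0,i=8
  [29] ###.# => .  t=0,i=9
  [28] ###.. => .  t=2,i=4
  [27] ##.## => #  t=2,i=1
  [26] ##.#. => #  t=0,i=10
  [25] ##..# => .  t=4,i=3
  [24] ##... => .  t=1,i=5
  [23] #.### => #  t=2,i=2
  [22] #.##. => #  t=2,i=12
  [21] #.#.# => .  t=0,i=11
  [20] #.#.. => #  t=0,i=13
  [19] #..## => .  t=0,i=2
  [18] #..#. => #  t=0,i=15
  [17] #...# => .  t=1,i=1
  [16] #.... => #  t=3,i=5
  [15] .#### => #  t=0,i=4
  [14] .###. => #  t=2,i=3
  [13] .##.# => .  t=2,i=0
  [12] .##.. => #  t=1,i=4
  [11] .#.## => #  t=2,i=11
  [10] .#.#. => .  t=0,i=12
  [9] .#..# => .  t=0,i=1
  [8] .#... => #  t=1,i=0
  [7] ..### => #  t=0,i=3
  [6] ..##. => #  t=1,i=3
  [5] ..#.# => #  t=1,i=8
  [4] ..#.. => .  t=0,i=0
  [3] ...## => #  t=1,i=2
  [2] ...#. => .  t=1,i=7
  [1] ....# => .  t=3,i=6
  [0] ..... => .  t=4,i=8
  bits 01001100110101011101100111101000 = 1289083368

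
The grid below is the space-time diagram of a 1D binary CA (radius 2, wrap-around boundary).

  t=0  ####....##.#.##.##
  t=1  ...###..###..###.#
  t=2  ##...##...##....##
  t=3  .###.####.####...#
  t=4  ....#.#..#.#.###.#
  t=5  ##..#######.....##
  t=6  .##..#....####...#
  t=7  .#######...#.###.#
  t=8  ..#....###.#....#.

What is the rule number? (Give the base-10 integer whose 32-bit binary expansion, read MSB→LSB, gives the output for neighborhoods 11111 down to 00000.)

  [31] ##### => .  t=0,i=0
  [30] ####. => .  t=0,i=2
  [29] ###.# => .  t=1,i=15
  [28] ###.. => #  t=0,i=3
  [27] ##.## => #  t=0,i=15
  [26] ##.#. => #  t=0,i=10
  [25] ##..# => #  t=1,i=6
  [24] ##... => #  t=0,i=4
  [23] #.### => .  t=0,i=16
  [22] #.##. => #  t=0,i=13
  [21] #.#.# => .  t=0,i=11
  [20] #.#.. => #  t=1,i=17
  [19] #..## => .  t=1,i=7
  [18] #..#. => #  t=4,i=8
  [17] #...# => #  t=1,i=1
  [16] #.... => #  t=0,i=5
  [15] .#### => #  t=0,i=17
  [14] .###. => .  t=1,i=4
  [13] .##.# => #  t=0,i=9
  [12] .##.. => #  t=2,i=6
  [11] .#.## => .  t=0,i=12
  [10] .#.#. => #  t=4,i=5
  [9] .#..# => #  t=4,i=7
  [8] .#... => #  t=1,i=0
  [7] ..### => .  t=1,i=3
  [6] ..##. => #  t=0,i=8
  [5] ..#.# => #  t=3,i=17
  [4] ..#.. => #  t=6,i=5
  [3] ...## => .  t=0,i=7
  [2] ...#. => .  t=3,i=16
  [1] ....# => .  t=0,i=6
  [0] ..... => #  t=5,i=13
  bits 00011111010101111011011101110001 = 525842289

525842289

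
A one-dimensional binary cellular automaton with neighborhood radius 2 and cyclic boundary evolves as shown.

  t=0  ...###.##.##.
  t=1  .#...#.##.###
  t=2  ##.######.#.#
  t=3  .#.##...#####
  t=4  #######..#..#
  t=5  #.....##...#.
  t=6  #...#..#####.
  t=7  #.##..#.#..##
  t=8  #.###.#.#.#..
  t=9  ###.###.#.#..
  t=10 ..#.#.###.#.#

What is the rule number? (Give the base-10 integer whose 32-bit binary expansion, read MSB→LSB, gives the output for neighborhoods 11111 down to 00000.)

  #####|.  b31=0 t=2,i=5
  ####.|.  b30=0 t=2,i=7
  ###.#|#  b29=1 t=0,i=5
  ###..|#  b28=1 t=4,i=6
  ##.##|.  b27=0 t=0,i=6
  ##.#.|#  b26=1 t=1,i=0
  ##..#|#  b25=1 t=4,i=7
  ##...|#  b24=1 t=0,i=12
  #.###|#  b23=1 t=1,i=10
  #.##.|#  b22=1 t=0,i=7
  #.#.#|#  b21=1 t=2,i=10
  #.#..|#  b20=1 t=1,i=1
  #..##|#  b19=1 t=4,i=11
  #..#.|.  b18=0 t=4,i=8
  #...#|#  b17=1 t=1,i=3
  #....|.  b16=0 t=0,i=0
  .####|#  b15=1 t=2,i=4
  .###.|.  b14=0 t=0,i=4
  .##.#|#  b13=1 t=0,i=8
  .##..|#  b12=1 t=0,i=11
  .#.##|#  b11=1 t=1,i=6
  .#.#.|.  b10=0 t=5,i=12
  .#..#|.  b9=0 t=4,i=10
  .#...|.  b8=0 t=1,i=2
  ..###|.  b7=0 t=0,i=3
  ..##.|.  b6=0 t=5,i=6
  ..#.#|#  b5=1 t=1,i=5
  ..#..|.  b4=0 t=4,i=9
  ...##|.  b3=0 t=0,i=2
  ...#.|#  b2=1 t=1,i=4
  ....#|#  b1=1 t=0,i=1
  .....|.  b0=0 t=5,i=3
  bits 00110111111110101011100000100110 = 939178022

939178022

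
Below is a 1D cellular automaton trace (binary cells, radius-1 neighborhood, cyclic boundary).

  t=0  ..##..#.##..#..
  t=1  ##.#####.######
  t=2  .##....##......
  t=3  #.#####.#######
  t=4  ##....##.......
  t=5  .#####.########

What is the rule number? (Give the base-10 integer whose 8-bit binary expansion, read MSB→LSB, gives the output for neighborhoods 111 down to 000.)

  ### -> .   bit 7 = 0  t=1,i=0
  ##. -> #   bit 6 = 1  t=0,i=3
  #.# -> #   bit 5 = 1  t=0,i=7
  #.. -> #   bit 4 = 1  t=0,i=4
  .## -> .   bit 3 = 0  t=0,i=2
  .#. -> #   bit 2 = 1  t=0,i=6
  ..# -> #   bit 1 = 1  t=0,i=1
  ... -> #   bit 0 = 1  t=0,i=0
  bits 01110111 = 119

119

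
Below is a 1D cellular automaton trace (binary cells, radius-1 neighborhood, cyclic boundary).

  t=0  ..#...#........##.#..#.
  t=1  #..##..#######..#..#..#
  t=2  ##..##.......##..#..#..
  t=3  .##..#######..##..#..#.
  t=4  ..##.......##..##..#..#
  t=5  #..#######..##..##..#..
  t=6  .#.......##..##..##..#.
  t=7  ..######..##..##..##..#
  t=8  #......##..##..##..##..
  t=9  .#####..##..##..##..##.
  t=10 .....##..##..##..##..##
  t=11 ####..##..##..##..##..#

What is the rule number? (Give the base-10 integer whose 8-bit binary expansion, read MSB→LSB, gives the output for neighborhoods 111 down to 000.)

81

  ###|.  b7=0 t=1,i=8
  ##.|#  b6=1 t=0,i=16
  #.#|.  b5=0 t=0,i=17
  #..|#  b4=1 t=0,i=3
  .##|.  b3=0 t=0,i=15
  .#.|.  b2=0 t=0,i=2
  ..#|.  b1=0 t=0,i=1
  ...|#  b0=1 t=0,i=0
  bits 01010001 = 81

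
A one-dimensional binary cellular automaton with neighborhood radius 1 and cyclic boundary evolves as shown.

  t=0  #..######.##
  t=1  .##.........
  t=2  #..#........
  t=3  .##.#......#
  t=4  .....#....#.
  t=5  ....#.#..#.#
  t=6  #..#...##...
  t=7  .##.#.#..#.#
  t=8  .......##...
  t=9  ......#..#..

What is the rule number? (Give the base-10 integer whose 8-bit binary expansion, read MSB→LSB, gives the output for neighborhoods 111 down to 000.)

18

  ### -> .   bit 7 = 0  t=0,i=4
  ##. -> .   bit 6 = 0  t=0,i=0
  #.# -> .   bit 5 = 0  t=0,i=9
  #.. -> #   bit 4 = 1  t=0,i=1
  .## -> .   bit 3 = 0  t=0,i=3
  .#. -> .   bit 2 = 0  t=2,i=0
  ..# -> #   bit 1 = 1  t=0,i=2
  ... -> .   bit 0 = 0  t=1,i=4
  bits 00010010 = 18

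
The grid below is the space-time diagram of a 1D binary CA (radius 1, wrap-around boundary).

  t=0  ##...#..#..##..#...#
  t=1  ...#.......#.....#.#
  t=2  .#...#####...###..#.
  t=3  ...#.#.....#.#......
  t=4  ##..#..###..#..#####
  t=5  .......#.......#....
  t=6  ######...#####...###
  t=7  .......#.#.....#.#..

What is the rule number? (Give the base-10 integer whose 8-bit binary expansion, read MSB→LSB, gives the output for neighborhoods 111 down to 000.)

  nb ###: next=.  (t=0,i=0, bit7=0)
  nb ##.: next=.  (t=0,i=1, bit6=0)
  nb #.#: next=#  (t=1,i=18, bit5=1)
  nb #..: next=.  (t=0,i=2, bit4=0)
  nb .##: next=#  (t=0,i=11, bit3=1)
  nb .#.: next=.  (t=0,i=5, bit2=0)
  nb ..#: next=.  (t=0,i=4, bit1=0)
  nb ...: next=#  (t=0,i=3, bit0=1)
  bits 00101001 = 41

41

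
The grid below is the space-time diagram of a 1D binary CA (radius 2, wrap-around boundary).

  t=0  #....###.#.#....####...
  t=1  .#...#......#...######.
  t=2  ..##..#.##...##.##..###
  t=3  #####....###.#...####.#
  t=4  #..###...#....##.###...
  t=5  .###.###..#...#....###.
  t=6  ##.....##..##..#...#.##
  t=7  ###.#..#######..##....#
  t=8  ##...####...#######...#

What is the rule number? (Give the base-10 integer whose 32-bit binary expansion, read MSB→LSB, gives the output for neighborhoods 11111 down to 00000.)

1393202113

  ##### -> .   bit 31 = 0  t=1,i=18
  ####. -> #   bit 30 = 1  t=0,i=18
  ###.# -> .   bit 29 = 0  t=0,i=7
  ###.. -> #   bit 28 = 1  t=0,i=19
  ##.## -> .   bit 27 = 0  t=2,i=15
  ##.#. -> .   bit 26 = 0  t=0,i=8
  ##..# -> #   bit 25 = 1  t=1,i=22
  ##... -> #   bit 24 = 1  t=0,i=20
  #.### -> .   bit 23 = 0  t=3,i=22
  #.##. -> .   bit 22 = 0  t=2,i=8
  #.#.# -> .   bit 21 = 0  t=0,i=9
  #.#.. -> .   bit 20 = 0  t=0,i=11
  #..## -> #   bit 19 = 1  t=2,i=1
  #..#. -> .   bit 18 = 0  t=1,i=0
  #...# -> #   bit 17 = 1  t=0,i=21
  #.... -> .   bit 16 = 0  t=0,i=2
  .#### -> #   bit 15 = 1  t=0,i=17
  .###. -> .   bit 14 = 0  t=0,i=6
  .##.# -> .   bit 13 = 0  t=2,i=14
  .##.. -> #   bit 12 = 1  t=2,i=3
  .#.## -> .   bit 11 = 0  t=2,i=7
  .#.#. -> .   bit 10 = 0  t=0,i=10
  .#..# -> #   bit 9 = 1  t=4,i=1
  .#... -> #   bit 8 = 1  t=0,i=1
  ..### -> #   bit 7 = 1  t=0,i=5
  ..##. -> #   bit 6 = 1  t=2,i=2
  ..#.# -> .   bit 5 = 0  t=2,i=6
  ..#.. -> .   bit 4 = 0  t=0,i=0
  ...## -> .   bit 3 = 0  t=0,i=4
  ...#. -> .   bit 2 = 0  t=0,i=22
  ....# -> .   bit 1 = 0  t=0,i=3
  ..... -> #   bit 0 = 1  t=1,i=8
  bits 01010011000010101001001111000001 = 1393202113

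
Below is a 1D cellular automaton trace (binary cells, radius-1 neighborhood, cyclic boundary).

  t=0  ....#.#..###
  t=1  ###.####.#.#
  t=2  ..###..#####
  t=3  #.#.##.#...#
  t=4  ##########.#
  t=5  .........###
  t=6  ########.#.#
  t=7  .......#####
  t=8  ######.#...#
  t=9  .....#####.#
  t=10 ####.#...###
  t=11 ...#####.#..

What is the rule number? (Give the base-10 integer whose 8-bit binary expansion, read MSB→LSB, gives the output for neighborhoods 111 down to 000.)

  nb ###: next=.  (t=0,i=10, bit7=0)
  nb ##.: next=#  (t=0,i=11, bit6=1)
  nb #.#: next=#  (t=0,i=5, bit5=1)
  nb #..: next=#  (t=0,i=0, bit4=1)
  nb .##: next=#  (t=0,i=9, bit3=1)
  nb .#.: next=#  (t=0,i=4, bit2=1)
  nb ..#: next=.  (t=0,i=3, bit1=0)
  nb ...: next=#  (t=0,i=1, bit0=1)
  bits 01111101 = 125

125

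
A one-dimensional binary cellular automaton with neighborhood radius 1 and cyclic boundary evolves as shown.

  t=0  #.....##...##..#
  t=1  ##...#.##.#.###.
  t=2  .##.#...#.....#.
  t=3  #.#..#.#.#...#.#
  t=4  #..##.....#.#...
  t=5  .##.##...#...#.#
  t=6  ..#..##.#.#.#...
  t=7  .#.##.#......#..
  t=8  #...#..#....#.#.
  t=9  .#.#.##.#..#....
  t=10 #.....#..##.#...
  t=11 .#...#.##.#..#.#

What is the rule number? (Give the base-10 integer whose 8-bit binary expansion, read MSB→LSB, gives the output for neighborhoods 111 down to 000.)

82

  ### -> .   bit 7 = 0  t=1,i=13
  ##. -> #   bit 6 = 1  t=0,i=0
  #.# -> .   bit 5 = 0  t=1,i=6
  #.. -> #   bit 4 = 1  t=0,i=1
  .## -> .   bit 3 = 0  t=0,i=6
  .#. -> .   bit 2 = 0  t=1,i=5
  ..# -> #   bit 1 = 1  t=0,i=5
  ... -> .   bit 0 = 0  t=0,i=2
  bits 01010010 = 82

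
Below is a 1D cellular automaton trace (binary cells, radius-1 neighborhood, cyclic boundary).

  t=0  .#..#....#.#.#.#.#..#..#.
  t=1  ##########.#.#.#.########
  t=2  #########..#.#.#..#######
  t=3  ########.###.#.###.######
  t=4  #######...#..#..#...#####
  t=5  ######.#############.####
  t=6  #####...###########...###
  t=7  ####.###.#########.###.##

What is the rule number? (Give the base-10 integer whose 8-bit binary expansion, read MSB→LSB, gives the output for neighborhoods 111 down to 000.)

151

  ### -> #   bit 7 = 1  t=1,i=0
  ##. -> .   bit 6 = 0  t=1,i=9
  #.# -> .   bit 5 = 0  t=0,i=10
  #.. -> #   bit 4 = 1  t=0,i=2
  .## -> .   bit 3 = 0  t=1,i=17
  .#. -> #   bit 2 = 1  t=0,i=1
  ..# -> #   bit 1 = 1  t=0,i=0
  ... -> #   bit 0 = 1  t=0,i=6
  bits 10010111 = 151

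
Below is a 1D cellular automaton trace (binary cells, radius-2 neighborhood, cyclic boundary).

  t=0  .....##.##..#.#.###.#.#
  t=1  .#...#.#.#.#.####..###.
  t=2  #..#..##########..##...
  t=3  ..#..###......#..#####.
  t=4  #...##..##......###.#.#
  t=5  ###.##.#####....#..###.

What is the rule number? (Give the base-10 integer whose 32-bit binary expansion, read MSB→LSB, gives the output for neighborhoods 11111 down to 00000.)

  nb #####: next=.  (t=2,i=8, bit31=0)
  nb ####.: next=#  (t=1,i=15, bit30=1)
  nb ###.#: next=.  (t=0,i=18, bit29=0)
  nb ###..: next=.  (t=1,i=16, bit28=0)
  nb ##.##: next=#  (t=0,i=7, bit27=1)
  nb ##.#.: next=#  (t=0,i=19, bit26=1)
  nb ##..#: next=.  (t=0,i=10, bit25=0)
  nb ##...: next=#  (t=2,i=20, bit24=1)
  nb #.###: next=#  (t=0,i=16, bit23=1)
  nb #.##.: next=.  (t=0,i=8, bit22=0)
  nb #.#.#: next=#  (t=0,i=14, bit21=1)
  nb #.#..: next=.  (t=0,i=22, bit20=0)
  nb #..##: next=#  (t=1,i=18, bit19=1)
  nb #..#.: next=#  (t=0,i=11, bit18=1)
  nb #...#: next=#  (t=1,i=3, bit17=1)
  nb #....: next=#  (t=0,i=1, bit16=1)
  nb .####: next=#  (t=1,i=14, bit15=1)
  nb .###.: next=.  (t=0,i=17, bit14=0)
  nb .##.#: next=.  (t=0,i=6, bit13=0)
  nb .##..: next=#  (t=0,i=9, bit12=1)
  nb .#.##: next=#  (t=0,i=15, bit11=1)
  nb .#.#.: next=#  (t=0,i=13, bit10=1)
  nb .#..#: next=.  (t=2,i=1, bit9=0)
  nb .#...: next=.  (t=0,i=0, bit8=0)
  nb ..###: next=#  (t=1,i=19, bit7=1)
  nb ..##.: next=#  (t=0,i=5, bit6=1)
  nb ..#.#: next=.  (t=0,i=12, bit5=0)
  nb ..#..: next=.  (t=1,i=1, bit4=0)
  nb ...##: next=.  (t=0,i=4, bit3=0)
  nb ...#.: next=.  (t=1,i=4, bit2=0)
  nb ....#: next=.  (t=0,i=3, bit1=0)
  nb .....: next=.  (t=0,i=2, bit0=0)
  bits 01001101101011111001110011000000 = 1303354560

1303354560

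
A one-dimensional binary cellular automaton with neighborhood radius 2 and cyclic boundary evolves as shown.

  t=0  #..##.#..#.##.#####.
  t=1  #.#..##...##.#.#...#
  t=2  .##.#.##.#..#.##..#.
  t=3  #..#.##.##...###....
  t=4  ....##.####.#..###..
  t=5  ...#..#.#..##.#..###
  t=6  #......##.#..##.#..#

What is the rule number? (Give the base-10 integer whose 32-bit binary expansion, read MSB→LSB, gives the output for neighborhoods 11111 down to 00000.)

  [31] ##### => .  t=0,i=16
  [30] ####. => .  t=0,i=17
  [29] ###.# => .  t=0,i=18
  [28] ###.. => #  t=3,i=15
  [27] ##.## => #  t=0,i=13
  [26] ##.#. => #  t=0,i=5
  [25] ##..# => .  t=2,i=16
  [24] ##... => #  t=1,i=7
  [23] #.### => .  t=0,i=14
  [22] #.##. => #  t=0,i=11
  [21] #.#.# => .  t=1,i=13
  [20] #.#.. => #  t=0,i=0
  [19] #..## => #  t=0,i=2
  [18] #..#. => .  t=0,i=8
  [17] #...# => .  t=1,i=8
  [16] #.... => #  t=3,i=17
  [15] .#### => #  t=0,i=15
  [14] .###. => .  t=3,i=14
  [13] .##.# => .  t=0,i=4
  [12] .##.. => #  t=1,i=6
  [11] .#.## => #  t=0,i=10
  [10] .#.#. => #  t=1,i=14
  [9] .#..# => .  t=0,i=1
  [8] .#... => .  t=1,i=16
  [7] ..### => .  t=3,i=13
  [6] ..##. => .  t=0,i=3
  [5] ..#.# => .  t=0,i=9
  [4] ..#.. => .  t=2,i=18
  [3] ...## => #  t=1,i=9
  [2] ...#. => .  t=3,i=19
  [1] ....# => .  t=3,i=18
  [0] ..... => .  t=4,i=0
  bits 00011101010110011001110000001000 = 492411912

492411912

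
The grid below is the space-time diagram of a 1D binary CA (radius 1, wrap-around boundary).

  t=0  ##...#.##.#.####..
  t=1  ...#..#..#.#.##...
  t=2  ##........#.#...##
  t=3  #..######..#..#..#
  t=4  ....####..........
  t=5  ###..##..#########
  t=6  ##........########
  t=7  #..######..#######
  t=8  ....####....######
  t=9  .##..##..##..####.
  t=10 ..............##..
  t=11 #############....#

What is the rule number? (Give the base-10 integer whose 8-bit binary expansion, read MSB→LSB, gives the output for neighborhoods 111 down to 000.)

161

  ### -> #   bit 7 = 1  t=0,i=13
  ##. -> .   bit 6 = 0  t=0,i=1
  #.# -> #   bit 5 = 1  t=0,i=6
  #.. -> .   bit 4 = 0  t=0,i=2
  .## -> .   bit 3 = 0  t=0,i=0
  .#. -> .   bit 2 = 0  t=0,i=5
  ..# -> .   bit 1 = 0  t=0,i=4
  ... -> #   bit 0 = 1  t=0,i=3
  bits 10100001 = 161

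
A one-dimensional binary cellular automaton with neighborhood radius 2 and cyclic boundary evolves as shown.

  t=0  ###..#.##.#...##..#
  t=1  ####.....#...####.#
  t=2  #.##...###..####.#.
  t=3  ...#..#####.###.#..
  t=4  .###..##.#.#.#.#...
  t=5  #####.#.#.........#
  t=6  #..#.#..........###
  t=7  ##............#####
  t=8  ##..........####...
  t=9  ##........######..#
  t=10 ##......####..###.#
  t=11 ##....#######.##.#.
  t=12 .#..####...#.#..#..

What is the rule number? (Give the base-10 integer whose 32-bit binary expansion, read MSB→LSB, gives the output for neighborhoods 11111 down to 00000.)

  [31] ##### => .  t=1,i=1
  [30] ####. => #  t=0,i=1
  [29] ###.# => .  t=1,i=16
  [28] ###.. => #  t=0,i=2
  [27] ##.## => #  t=1,i=17
  [26] ##.#. => #  t=0,i=9
  [25] ##..# => #  t=0,i=3
  [24] ##... => .  t=1,i=4
  [23] #.### => .  t=1,i=18
  [22] #.##. => .  t=0,i=7
  [21] #.#.# => .  t=2,i=0
  [20] #.#.. => .  t=0,i=10
  [19] #..## => .  t=0,i=17
  [18] #..#. => .  t=0,i=4
  [17] #...# => .  t=0,i=12
  [16] #.... => .  t=1,i=5
  [15] .#### => #  t=0,i=0
  [14] .###. => #  t=2,i=8
  [13] .##.# => .  t=0,i=8
  [12] .##.. => #  t=0,i=15
  [11] .#.## => .  t=0,i=6
  [10] .#.#. => .  t=2,i=18
  [9] .#..# => .  t=3,i=4
  [8] .#... => .  t=0,i=11
  [7] ..### => #  t=0,i=18
  [6] ..##. => #  t=0,i=14
  [5] ..#.# => .  t=0,i=5
  [4] ..#.. => #  t=1,i=9
  [3] ...## => #  t=0,i=13
  [2] ...#. => #  t=1,i=8
  [1] ....# => #  t=1,i=7
  [0] ..... => .  t=1,i=6
  bits 01011110000000001101000011011110 = 1577111774

1577111774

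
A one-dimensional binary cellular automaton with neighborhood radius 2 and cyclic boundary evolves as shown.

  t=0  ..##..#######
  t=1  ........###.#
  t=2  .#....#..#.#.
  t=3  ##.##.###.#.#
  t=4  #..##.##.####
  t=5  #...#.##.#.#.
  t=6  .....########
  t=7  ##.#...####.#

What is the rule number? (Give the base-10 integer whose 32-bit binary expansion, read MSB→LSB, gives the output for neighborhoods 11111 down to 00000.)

  ##### -> #   bit 31 = 1  t=0,i=8
  ####. -> .   bit 30 = 0  t=0,i=11
  ###.# -> .   bit 29 = 0  t=1,i=10
  ###.. -> #   bit 28 = 1  t=0,i=12
  ##.## -> .   bit 27 = 0  t=3,i=2
  ##.#. -> #   bit 26 = 1  t=1,i=11
  ##..# -> .   bit 25 = 0  t=0,i=0
  ##... -> #   bit 24 = 1  t=6,i=0
  #.### -> #   bit 23 = 1  t=3,i=6
  #.##. -> #   bit 22 = 1  t=3,i=3
  #.#.# -> #   bit 21 = 1  t=3,i=10
  #.#.. -> .   bit 20 = 0  t=1,i=12
  #..## -> .   bit 19 = 0  t=0,i=1
  #..#. -> #   bit 18 = 1  t=2,i=0
  #...# -> .   bit 17 = 0  t=5,i=2
  #.... -> #   bit 16 = 1  t=1,i=1
  .#### -> .   bit 15 = 0  t=0,i=7
  .###. -> #   bit 14 = 1  t=1,i=9
  .##.# -> #   bit 13 = 1  t=3,i=4
  .##.. -> .   bit 12 = 0  t=0,i=3
  .#.## -> #   bit 11 = 1  t=3,i=11
  .#.#. -> #   bit 10 = 1  t=2,i=10
  .#..# -> #   bit 9 = 1  t=2,i=7
  .#... -> .   bit 8 = 0  t=1,i=0
  ..### -> .   bit 7 = 0  t=0,i=6
  ..##. -> .   bit 6 = 0  t=0,i=2
  ..#.# -> .   bit 5 = 0  t=2,i=9
  ..#.. -> #   bit 4 = 1  t=2,i=1
  ...## -> .   bit 3 = 0  t=1,i=7
  ...#. -> .   bit 2 = 0  t=2,i=5
  ....# -> #   bit 1 = 1  t=1,i=6
  ..... -> .   bit 0 = 0  t=1,i=2
  bits 10010101111001010110111000010010 = 2514841106

2514841106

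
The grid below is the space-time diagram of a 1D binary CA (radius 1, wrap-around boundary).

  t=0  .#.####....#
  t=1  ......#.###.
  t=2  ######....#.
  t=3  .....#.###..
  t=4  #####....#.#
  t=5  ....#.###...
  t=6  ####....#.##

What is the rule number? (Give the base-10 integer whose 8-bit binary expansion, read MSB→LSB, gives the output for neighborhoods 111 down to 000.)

  [7] ### => .  t=0,i=4
  [6] ##. => #  t=0,i=6
  [5] #.# => .  t=0,i=0
  [4] #.. => .  t=0,i=7
  [3] .## => .  t=0,i=3
  [2] .#. => .  t=0,i=1
  [1] ..# => #  t=0,i=10
  [0] ... => #  t=0,i=8
  bits 01000011 = 67

67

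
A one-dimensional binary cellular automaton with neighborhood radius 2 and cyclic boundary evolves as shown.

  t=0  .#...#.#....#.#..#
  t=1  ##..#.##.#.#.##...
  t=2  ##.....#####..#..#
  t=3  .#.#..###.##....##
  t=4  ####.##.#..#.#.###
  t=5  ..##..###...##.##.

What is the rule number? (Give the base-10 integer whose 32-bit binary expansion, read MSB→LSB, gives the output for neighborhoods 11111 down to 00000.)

  [31] ##### => .  t=2,i=9
  [30] ####. => #  t=2,i=10
  [29] ###.# => #  t=3,i=8
  [28] ###.. => #  t=2,i=1
  [27] ##.## => .  t=3,i=9
  [26] ##.#. => #  t=1,i=8
  [25] ##..# => .  t=1,i=2
  [24] ##... => .  t=1,i=15
  [23] #.### => #  t=4,i=15
  [22] #.##. => .  t=1,i=6
  [21] #.#.# => #  t=1,i=9
  [20] #.#.. => #  t=0,i=1
  [19] #..## => #  t=2,i=16
  [18] #..#. => .  t=0,i=16
  [17] #...# => .  t=0,i=3
  [16] #.... => #  t=0,i=9
  [15] .#### => #  t=2,i=8
  [14] .###. => .  t=2,i=0
  [13] .##.# => #  t=1,i=7
  [12] .##.. => #  t=1,i=1
  [11] .#.## => .  t=1,i=5
  [10] .#.#. => #  t=0,i=0
  [9] .#..# => .  t=0,i=15
  [8] .#... => .  t=0,i=2
  [7] ..### => #  t=2,i=7
  [6] ..##. => #  t=1,i=0
  [5] ..#.# => .  t=0,i=5
  [4] ..#.. => .  t=2,i=14
  [3] ...## => #  t=1,i=17
  [2] ...#. => #  t=0,i=4
  [1] ....# => .  t=0,i=10
  [0] ..... => .  t=2,i=4
  bits 01110100101110011011010011001100 = 1958327500

1958327500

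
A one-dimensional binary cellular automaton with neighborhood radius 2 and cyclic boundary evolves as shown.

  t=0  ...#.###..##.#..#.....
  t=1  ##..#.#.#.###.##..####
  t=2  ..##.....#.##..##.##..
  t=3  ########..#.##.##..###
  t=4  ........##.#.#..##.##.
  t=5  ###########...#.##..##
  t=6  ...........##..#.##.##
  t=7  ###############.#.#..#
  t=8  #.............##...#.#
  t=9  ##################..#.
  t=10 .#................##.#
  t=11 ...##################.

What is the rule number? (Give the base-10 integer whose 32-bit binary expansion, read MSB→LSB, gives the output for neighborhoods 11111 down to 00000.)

654834379

  #####|.  b31=0 t=1,i=20
  ####.|.  b30=0 t=1,i=0
  ###.#|#  b29=1 t=1,i=12
  ###..|.  b28=0 t=0,i=7
  ##.##|.  b27=0 t=1,i=13
  ##.#.|#  b26=1 t=0,i=12
  ##..#|#  b25=1 t=0,i=8
  ##...|#  b24=1 t=2,i=4
  #.###|.  b23=0 t=0,i=5
  #.##.|.  b22=0 t=1,i=14
  #.#.#|.  b21=0 t=1,i=6
  #.#..|.  b20=0 t=0,i=13
  #..##|.  b19=0 t=0,i=9
  #..#.|#  b18=1 t=0,i=15
  #...#|#  b17=1 t=5,i=12
  #....|#  b16=1 t=0,i=18
  .####|#  b15=1 t=1,i=19
  .###.|#  b14=1 t=0,i=6
  .##.#|#  b13=1 t=0,i=11
  .##..|#  b12=1 t=1,i=15
  .#.##|#  b11=1 t=0,i=4
  .#.#.|.  b10=0 t=1,i=5
  .#..#|#  b9=1 t=0,i=14
  .#...|.  b8=0 t=0,i=17
  ..###|#  b7=1 t=1,i=18
  ..##.|#  b6=1 t=0,i=10
  ..#.#|.  b5=0 t=0,i=3
  ..#..|.  b4=0 t=0,i=16
  ...##|#  b3=1 t=2,i=1
  ...#.|.  b2=0 t=0,i=2
  ....#|#  b1=1 t=0,i=1
  .....|#  b0=1 t=0,i=0
  bits 00100111000001111111101011001011 = 654834379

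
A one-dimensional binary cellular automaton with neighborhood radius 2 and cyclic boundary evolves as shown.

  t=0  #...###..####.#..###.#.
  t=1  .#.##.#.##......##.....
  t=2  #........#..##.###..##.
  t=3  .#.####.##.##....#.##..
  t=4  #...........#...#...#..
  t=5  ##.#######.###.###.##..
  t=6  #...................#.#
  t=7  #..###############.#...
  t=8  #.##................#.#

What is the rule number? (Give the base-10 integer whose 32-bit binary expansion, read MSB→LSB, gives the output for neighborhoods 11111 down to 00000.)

  nb #####: next=.  (t=5,i=5, bit31=0)
  nb ####.: next=.  (t=0,i=11, bit30=0)
  nb ###.#: next=.  (t=0,i=12, bit29=0)
  nb ###..: next=#  (t=0,i=6, bit28=1)
  nb ##.##: next=.  (t=2,i=14, bit27=0)
  nb ##.#.: next=.  (t=0,i=13, bit26=0)
  nb ##..#: next=.  (t=0,i=7, bit25=0)
  nb ##...: next=.  (t=1,i=10, bit24=0)
  nb #.###: next=.  (t=2,i=15, bit23=0)
  nb #.##.: next=.  (t=1,i=3, bit22=0)
  nb #.#.#: next=.  (t=0,i=21, bit21=0)
  nb #.#..: next=.  (t=0,i=0, bit20=0)
  nb #..##: next=#  (t=0,i=8, bit19=1)
  nb #..#.: next=.  (t=4,i=22, bit18=0)
  nb #...#: next=.  (t=0,i=2, bit17=0)
  nb #....: next=.  (t=1,i=11, bit16=0)
  nb .####: next=.  (t=0,i=10, bit15=0)
  nb .###.: next=.  (t=0,i=5, bit14=0)
  nb .##.#: next=.  (t=1,i=4, bit13=0)
  nb .##..: next=#  (t=1,i=9, bit12=1)
  nb .#.##: next=.  (t=1,i=2, bit11=0)
  nb .#.#.: next=.  (t=0,i=22, bit10=0)
  nb .#..#: next=.  (t=0,i=15, bit9=0)
  nb .#...: next=#  (t=0,i=1, bit8=1)
  nb ..###: next=#  (t=0,i=4, bit7=1)
  nb ..##.: next=#  (t=1,i=16, bit6=1)
  nb ..#.#: next=.  (t=1,i=1, bit5=0)
  nb ..#..: next=#  (t=2,i=9, bit4=1)
  nb ...##: next=#  (t=0,i=3, bit3=1)
  nb ...#.: next=#  (t=1,i=0, bit2=1)
  nb ....#: next=.  (t=1,i=14, bit1=0)
  nb .....: next=#  (t=1,i=12, bit0=1)
  bits 00010000000010000001000111011101 = 268964317

268964317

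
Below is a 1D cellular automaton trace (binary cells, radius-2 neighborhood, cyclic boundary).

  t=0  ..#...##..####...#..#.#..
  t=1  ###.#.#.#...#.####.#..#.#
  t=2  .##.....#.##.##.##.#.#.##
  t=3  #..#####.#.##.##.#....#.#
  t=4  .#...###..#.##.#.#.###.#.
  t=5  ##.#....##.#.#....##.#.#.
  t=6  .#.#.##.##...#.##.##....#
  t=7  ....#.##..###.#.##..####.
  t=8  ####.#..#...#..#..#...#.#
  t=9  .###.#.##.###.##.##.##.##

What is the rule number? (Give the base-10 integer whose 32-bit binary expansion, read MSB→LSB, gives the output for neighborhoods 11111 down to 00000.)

3952552023

  nb #####: next=#  (t=3,i=5, bit31=1)
  nb ####.: next=#  (t=0,i=12, bit30=1)
  nb ###.#: next=#  (t=1,i=2, bit29=1)
  nb ###..: next=.  (t=0,i=13, bit28=0)
  nb ##.##: next=#  (t=2,i=0, bit27=1)
  nb ##.#.: next=.  (t=1,i=3, bit26=0)
  nb ##..#: next=#  (t=0,i=8, bit25=1)
  nb ##...: next=#  (t=0,i=14, bit24=1)
  nb #.###: next=#  (t=1,i=14, bit23=1)
  nb #.##.: next=.  (t=2,i=1, bit22=0)
  nb #.#.#: next=.  (t=1,i=4, bit21=0)
  nb #.#..: next=#  (t=0,i=22, bit20=1)
  nb #..##: next=.  (t=0,i=9, bit19=0)
  nb #..#.: next=#  (t=0,i=19, bit18=1)
  nb #...#: next=#  (t=0,i=4, bit17=1)
  nb #....: next=#  (t=0,i=24, bit16=1)
  nb .####: next=.  (t=0,i=11, bit15=0)
  nb .###.: next=.  (t=4,i=6, bit14=0)
  nb .##.#: next=#  (t=2,i=11, bit13=1)
  nb .##..: next=.  (t=0,i=7, bit12=0)
  nb .#.##: next=#  (t=1,i=13, bit11=1)
  nb .#.#.: next=.  (t=0,i=21, bit10=0)
  nb .#..#: next=.  (t=0,i=18, bit9=0)
  nb .#...: next=.  (t=0,i=3, bit8=0)
  nb ..###: next=.  (t=0,i=10, bit7=0)
  nb ..##.: next=#  (t=0,i=6, bit6=1)
  nb ..#.#: next=.  (t=0,i=20, bit5=0)
  nb ..#..: next=#  (t=0,i=2, bit4=1)
  nb ...##: next=.  (t=0,i=5, bit3=0)
  nb ...#.: next=#  (t=0,i=1, bit2=1)
  nb ....#: next=#  (t=0,i=0, bit1=1)
  nb .....: next=#  (t=2,i=5, bit0=1)
  bits 11101011100101110010100001010111 = 3952552023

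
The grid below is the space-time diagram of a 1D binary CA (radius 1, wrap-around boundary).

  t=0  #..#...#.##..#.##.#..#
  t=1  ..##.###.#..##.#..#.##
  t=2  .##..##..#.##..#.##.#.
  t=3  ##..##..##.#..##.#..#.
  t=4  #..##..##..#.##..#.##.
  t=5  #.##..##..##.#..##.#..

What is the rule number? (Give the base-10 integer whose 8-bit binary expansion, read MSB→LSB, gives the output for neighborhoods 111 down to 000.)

143

  ### -> #   bit 7 = 1  t=1,i=6
  ##. -> .   bit 6 = 0  t=0,i=0
  #.# -> .   bit 5 = 0  t=0,i=8
  #.. -> .   bit 4 = 0  t=0,i=1
  .## -> #   bit 3 = 1  t=0,i=9
  .#. -> #   bit 2 = 1  t=0,i=3
  ..# -> #   bit 1 = 1  t=0,i=2
  ... -> #   bit 0 = 1  t=0,i=5
  bits 10001111 = 143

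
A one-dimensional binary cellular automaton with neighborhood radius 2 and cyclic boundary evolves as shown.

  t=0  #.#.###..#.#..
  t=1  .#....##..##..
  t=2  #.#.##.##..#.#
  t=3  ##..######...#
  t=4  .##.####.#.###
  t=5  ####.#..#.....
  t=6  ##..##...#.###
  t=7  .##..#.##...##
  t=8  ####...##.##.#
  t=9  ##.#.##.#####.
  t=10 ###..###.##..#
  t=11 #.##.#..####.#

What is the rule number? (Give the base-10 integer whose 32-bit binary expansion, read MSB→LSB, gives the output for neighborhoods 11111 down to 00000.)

  ##### -> #   bit 31 = 1  t=3,i=6
  ####. -> .   bit 30 = 0  t=3,i=8
  ###.# -> .   bit 29 = 0  t=4,i=7
  ###.. -> #   bit 28 = 1  t=0,i=6
  ##.## -> #   bit 27 = 1  t=2,i=6
  ##.#. -> #   bit 26 = 1  t=2,i=1
  ##..# -> #   bit 25 = 1  t=0,i=7
  ##... -> .   bit 24 = 0  t=1,i=12
  #.### -> .   bit 23 = 0  t=0,i=4
  #.##. -> #   bit 22 = 1  t=2,i=4
  #.#.# -> .   bit 21 = 0  t=0,i=2
  #.#.. -> #   bit 20 = 1  t=0,i=11
  #..## -> .   bit 19 = 0  t=1,i=9
  #..#. -> .   bit 18 = 0  t=0,i=8
  #...# -> #   bit 17 = 1  t=1,i=13
  #.... -> .   bit 16 = 0  t=1,i=3
  .#### -> #   bit 15 = 1  t=3,i=5
  .###. -> .   bit 14 = 0  t=0,i=5
  .##.# -> #   bit 13 = 1  t=2,i=0
  .##.. -> #   bit 12 = 1  t=1,i=7
  .#.## -> .   bit 11 = 0  t=0,i=3
  .#.#. -> #   bit 10 = 1  t=0,i=1
  .#..# -> .   bit 9 = 0  t=0,i=12
  .#... -> #   bit 8 = 1  t=1,i=2
  ..### -> #   bit 7 = 1  t=3,i=4
  ..##. -> .   bit 6 = 0  t=1,i=6
  ..#.# -> .   bit 5 = 0  t=0,i=0
  ..#.. -> .   bit 4 = 0  t=1,i=1
  ...## -> #   bit 3 = 1  t=1,i=5
  ...#. -> #   bit 2 = 1  t=1,i=0
  ....# -> #   bit 1 = 1  t=1,i=4
  ..... -> #   bit 0 = 1  t=5,i=11
  bits 10011110010100101011010110001111 = 2656220559

2656220559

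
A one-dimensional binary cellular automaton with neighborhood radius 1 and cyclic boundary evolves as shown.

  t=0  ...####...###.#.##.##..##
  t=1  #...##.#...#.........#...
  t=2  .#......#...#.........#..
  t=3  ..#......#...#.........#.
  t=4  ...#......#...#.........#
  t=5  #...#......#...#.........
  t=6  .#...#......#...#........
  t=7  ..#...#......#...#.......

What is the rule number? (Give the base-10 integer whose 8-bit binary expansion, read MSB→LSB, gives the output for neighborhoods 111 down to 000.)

  [7] ### => #  t=0,i=4
  [6] ##. => .  t=0,i=6
  [5] #.# => .  t=0,i=13
  [4] #.. => #  t=0,i=0
  [3] .## => .  t=0,i=3
  [2] .#. => .  t=0,i=14
  [1] ..# => .  t=0,i=2
  [0] ... => .  t=0,i=1
  bits 10010000 = 144

144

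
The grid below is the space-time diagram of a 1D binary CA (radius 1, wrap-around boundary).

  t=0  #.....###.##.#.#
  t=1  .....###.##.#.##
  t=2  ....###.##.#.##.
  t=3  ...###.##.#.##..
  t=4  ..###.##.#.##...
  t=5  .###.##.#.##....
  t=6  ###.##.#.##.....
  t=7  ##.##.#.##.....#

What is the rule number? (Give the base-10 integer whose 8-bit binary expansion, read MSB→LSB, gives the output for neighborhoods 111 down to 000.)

  [7] ### => #  t=0,i=7
  [6] ##. => .  t=0,i=0
  [5] #.# => #  t=0,i=9
  [4] #.. => .  t=0,i=1
  [3] .## => #  t=0,i=6
  [2] .#. => .  t=0,i=13
  [1] ..# => #  t=0,i=5
  [0] ... => .  t=0,i=2
  bits 10101010 = 170

170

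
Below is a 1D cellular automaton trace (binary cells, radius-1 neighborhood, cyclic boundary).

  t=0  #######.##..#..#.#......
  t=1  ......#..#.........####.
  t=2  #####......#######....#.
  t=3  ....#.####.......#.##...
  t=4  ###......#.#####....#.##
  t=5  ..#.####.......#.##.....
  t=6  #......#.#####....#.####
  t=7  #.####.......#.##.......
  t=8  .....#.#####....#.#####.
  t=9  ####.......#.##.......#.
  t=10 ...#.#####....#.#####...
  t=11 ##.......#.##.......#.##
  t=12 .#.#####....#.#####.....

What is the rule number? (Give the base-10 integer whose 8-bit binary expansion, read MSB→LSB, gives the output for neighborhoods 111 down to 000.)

  ###|.  b7=0 t=0,i=1
  ##.|#  b6=1 t=0,i=6
  #.#|.  b5=0 t=0,i=7
  #..|.  b4=0 t=0,i=10
  .##|.  b3=0 t=0,i=0
  .#.|.  b2=0 t=0,i=12
  ..#|.  b1=0 t=0,i=11
  ...|#  b0=1 t=0,i=19
  bits 01000001 = 65

65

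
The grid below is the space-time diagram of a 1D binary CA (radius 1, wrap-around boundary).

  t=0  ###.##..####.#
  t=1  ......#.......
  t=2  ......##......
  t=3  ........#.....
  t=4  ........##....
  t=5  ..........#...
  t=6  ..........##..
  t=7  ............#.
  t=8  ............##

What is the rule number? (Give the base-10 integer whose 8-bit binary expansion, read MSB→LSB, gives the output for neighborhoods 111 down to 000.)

  [7] ### => .  t=0,i=0
  [6] ##. => .  t=0,i=2
  [5] #.# => .  t=0,i=3
  [4] #.. => #  t=0,i=6
  [3] .## => .  t=0,i=4
  [2] .#. => #  t=1,i=6
  [1] ..# => .  t=0,i=7
  [0] ... => .  t=1,i=0
  bits 00010100 = 20

20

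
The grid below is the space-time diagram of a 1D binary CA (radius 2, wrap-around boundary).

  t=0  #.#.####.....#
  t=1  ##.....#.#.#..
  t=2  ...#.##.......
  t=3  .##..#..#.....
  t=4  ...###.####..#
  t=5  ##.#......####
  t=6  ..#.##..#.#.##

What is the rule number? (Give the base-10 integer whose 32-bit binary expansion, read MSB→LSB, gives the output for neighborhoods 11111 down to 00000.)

  [31] ##### => #  t=5,i=12
  [30] ####. => .  t=0,i=6
  [29] ###.# => .  t=4,i=5
  [28] ###.. => #  t=0,i=7
  [27] ##.## => .  t=4,i=6
  [26] ##.#. => #  t=0,i=1
  [25] ##..# => #  t=3,i=3
  [24] ##... => .  t=0,i=8
  [23] #.### => .  t=0,i=4
  [22] #.##. => #  t=2,i=5
  [21] #.#.# => .  t=0,i=2
  [20] #.#.. => .  t=1,i=11
  [19] #..## => .  t=1,i=13
  [18] #..#. => #  t=3,i=4
  [17] #...# => #  t=4,i=1
  [16] #.... => #  t=0,i=9
  [15] .#### => .  t=0,i=5
  [14] .###. => .  t=4,i=4
  [13] .##.# => #  t=0,i=0
  [12] .##.. => .  t=1,i=1
  [11] .#.## => .  t=0,i=3
  [10] .#.#. => .  t=1,i=8
  [9] .#..# => .  t=1,i=12
  [8] .#... => #  t=3,i=9
  [7] ..### => #  t=4,i=3
  [6] ..##. => .  t=0,i=13
  [5] ..#.# => .  t=1,i=7
  [4] ..#.. => #  t=3,i=5
  [3] ...## => .  t=0,i=12
  [2] ...#. => #  t=1,i=6
  [1] ....# => #  t=0,i=11
  [0] ..... => .  t=0,i=10
  bits 10010110010001110010000110010110 = 2521244054

2521244054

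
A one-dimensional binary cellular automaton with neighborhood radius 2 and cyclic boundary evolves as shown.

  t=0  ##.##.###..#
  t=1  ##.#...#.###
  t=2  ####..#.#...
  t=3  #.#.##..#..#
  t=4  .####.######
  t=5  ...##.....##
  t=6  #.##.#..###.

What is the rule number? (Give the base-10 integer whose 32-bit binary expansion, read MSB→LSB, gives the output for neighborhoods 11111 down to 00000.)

  [31] ##### => .  t=1,i=11
  [30] ####. => #  t=1,i=0
  [29] ###.# => #  t=0,i=1
  [28] ###.. => .  t=0,i=8
  [27] ##.## => .  t=0,i=2
  [26] ##.#. => #  t=1,i=2
  [25] ##..# => #  t=0,i=9
  [24] ##... => #  t=5,i=0
  [23] #.### => .  t=0,i=6
  [22] #.##. => #  t=0,i=3
  [21] #.#.# => #  t=3,i=2
  [20] #.#.. => #  t=1,i=3
  [19] #..## => #  t=0,i=10
  [18] #..#. => #  t=2,i=5
  [17] #...# => .  t=1,i=5
  [16] #.... => .  t=5,i=6
  [15] .#### => .  t=1,i=10
  [14] .###. => #  t=0,i=0
  [13] .##.# => .  t=0,i=4
  [12] .##.. => .  t=3,i=5
  [11] .#.## => #  t=1,i=8
  [10] .#.#. => .  t=2,i=7
  [9] .#..# => #  t=3,i=9
  [8] .#... => .  t=1,i=4
  [7] ..### => #  t=0,i=11
  [6] ..##. => #  t=3,i=11
  [5] ..#.# => .  t=1,i=7
  [4] ..#.. => #  t=3,i=8
  [3] ...## => #  t=2,i=11
  [2] ...#. => #  t=1,i=6
  [1] ....# => #  t=5,i=8
  [0] ..... => .  t=5,i=7
  bits 01100111011111000100101011011110 = 1736198878

1736198878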